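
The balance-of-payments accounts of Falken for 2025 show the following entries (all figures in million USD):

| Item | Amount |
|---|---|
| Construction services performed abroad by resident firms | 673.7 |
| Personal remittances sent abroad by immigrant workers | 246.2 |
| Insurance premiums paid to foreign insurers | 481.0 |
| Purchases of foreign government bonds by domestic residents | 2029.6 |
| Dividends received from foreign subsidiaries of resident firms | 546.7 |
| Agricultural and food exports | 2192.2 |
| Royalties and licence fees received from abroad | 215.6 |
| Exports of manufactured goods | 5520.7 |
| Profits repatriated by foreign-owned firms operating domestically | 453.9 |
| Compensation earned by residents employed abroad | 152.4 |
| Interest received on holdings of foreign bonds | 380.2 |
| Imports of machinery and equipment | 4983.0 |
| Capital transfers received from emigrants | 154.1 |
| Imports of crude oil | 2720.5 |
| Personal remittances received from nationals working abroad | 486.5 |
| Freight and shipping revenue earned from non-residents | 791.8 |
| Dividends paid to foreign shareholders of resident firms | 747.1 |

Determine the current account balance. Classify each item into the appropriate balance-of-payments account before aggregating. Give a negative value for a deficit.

Goods: 2192.2 - 2720.5 - 4983.0 + 5520.7 = 9.4
Services: 673.7 - 481.0 + 215.6 + 791.8 = 1200.1
Primary income: 152.4 - 453.9 + 546.7 - 747.1 + 380.2 = -121.7
Secondary income: 486.5 - 246.2 = 240.3
Current account = 9.4 + 1200.1 + (-121.7) + 240.3 = 1328.1
(Excluded from the current account — financial account: purchases of foreign government bonds by domestic residents 2029.6; capital account: capital transfers received from emigrants 154.1.)

1328.1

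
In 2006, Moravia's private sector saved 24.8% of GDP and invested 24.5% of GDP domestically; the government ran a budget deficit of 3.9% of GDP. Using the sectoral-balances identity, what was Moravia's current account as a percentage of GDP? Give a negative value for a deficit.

-3.6

By the sectoral-balances identity, CA = (S_private - I) + (T - G).
Private balance = 24.8 - 24.5 = 0.3
Government balance (T - G) = -3.9
CA = 0.3 + (-3.9) = -3.6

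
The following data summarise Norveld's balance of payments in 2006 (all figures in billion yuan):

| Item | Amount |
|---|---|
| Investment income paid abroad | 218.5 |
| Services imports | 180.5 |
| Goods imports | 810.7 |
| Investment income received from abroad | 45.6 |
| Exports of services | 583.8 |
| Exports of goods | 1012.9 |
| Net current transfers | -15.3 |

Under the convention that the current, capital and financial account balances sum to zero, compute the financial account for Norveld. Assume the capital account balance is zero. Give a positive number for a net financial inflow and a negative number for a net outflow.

-417.3

Goods balance = 1012.9 - 810.7 = 202.2
Services balance = 583.8 - 180.5 = 403.3
Trade balance (goods + services) = 202.2 + 403.3 = 605.5
Net primary income = 45.6 - 218.5 = -172.9
Net secondary income = -15.3
Current account = 605.5 + (-172.9) + (-15.3) = 417.3
Financial account = -(417.3) = -417.3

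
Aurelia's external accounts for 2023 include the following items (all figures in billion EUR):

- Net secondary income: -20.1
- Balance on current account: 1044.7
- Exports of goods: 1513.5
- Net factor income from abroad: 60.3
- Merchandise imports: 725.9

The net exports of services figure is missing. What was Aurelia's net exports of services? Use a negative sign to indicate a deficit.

Current account = goods balance + services balance + net primary income + net secondary income
Sum of the known components = 827.8
Net exports of services = CA - (known components) = 1044.7 - 827.8 = 216.9

216.9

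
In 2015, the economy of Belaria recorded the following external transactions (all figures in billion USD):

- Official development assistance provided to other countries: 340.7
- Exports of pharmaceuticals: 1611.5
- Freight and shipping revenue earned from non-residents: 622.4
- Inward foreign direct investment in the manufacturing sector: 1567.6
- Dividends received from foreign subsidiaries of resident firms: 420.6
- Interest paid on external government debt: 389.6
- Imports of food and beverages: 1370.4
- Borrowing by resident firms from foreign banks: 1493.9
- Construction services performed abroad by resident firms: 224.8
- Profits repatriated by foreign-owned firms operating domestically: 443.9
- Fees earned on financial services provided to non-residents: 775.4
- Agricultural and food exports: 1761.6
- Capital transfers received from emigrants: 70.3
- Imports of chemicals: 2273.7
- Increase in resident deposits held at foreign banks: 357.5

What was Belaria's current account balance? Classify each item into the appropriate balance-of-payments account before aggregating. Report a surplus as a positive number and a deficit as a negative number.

598.0

Goods: -2273.7 + 1761.6 - 1370.4 + 1611.5 = -271.0
Services: 224.8 + 775.4 + 622.4 = 1622.6
Primary income: -389.6 - 443.9 + 420.6 = -412.9
Secondary income: -340.7
Current account = (-271.0) + 1622.6 + (-412.9) + (-340.7) = 598.0
(Excluded from the current account — financial account: inward foreign direct investment in the manufacturing sector 1567.6, borrowing by resident firms from foreign banks 1493.9, increase in resident deposits held at foreign banks 357.5; capital account: capital transfers received from emigrants 70.3.)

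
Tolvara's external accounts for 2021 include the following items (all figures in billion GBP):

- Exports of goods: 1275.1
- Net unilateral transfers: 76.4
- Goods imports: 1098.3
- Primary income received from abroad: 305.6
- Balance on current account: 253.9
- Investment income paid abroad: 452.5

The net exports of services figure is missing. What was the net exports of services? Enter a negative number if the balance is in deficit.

147.6

Current account = goods balance + services balance + net primary income + net secondary income
Sum of the known components = 106.3
Net exports of services = CA - (known components) = 253.9 - 106.3 = 147.6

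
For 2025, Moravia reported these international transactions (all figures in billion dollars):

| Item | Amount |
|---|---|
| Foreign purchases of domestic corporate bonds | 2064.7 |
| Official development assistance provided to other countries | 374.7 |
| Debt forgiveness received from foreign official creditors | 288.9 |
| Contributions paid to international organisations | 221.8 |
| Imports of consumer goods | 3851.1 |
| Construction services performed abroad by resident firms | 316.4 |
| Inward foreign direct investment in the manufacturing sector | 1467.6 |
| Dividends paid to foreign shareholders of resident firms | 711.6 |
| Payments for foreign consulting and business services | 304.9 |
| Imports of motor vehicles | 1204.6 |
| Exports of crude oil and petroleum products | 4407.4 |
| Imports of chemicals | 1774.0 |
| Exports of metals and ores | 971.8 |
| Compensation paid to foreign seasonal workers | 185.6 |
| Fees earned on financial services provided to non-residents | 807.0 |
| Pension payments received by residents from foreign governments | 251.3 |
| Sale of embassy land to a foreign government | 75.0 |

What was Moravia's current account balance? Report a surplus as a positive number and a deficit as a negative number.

Goods: -1774.0 - 3851.1 - 1204.6 + 971.8 + 4407.4 = -1450.5
Services: 807.0 - 304.9 + 316.4 = 818.5
Primary income: -711.6 - 185.6 = -897.2
Secondary income: 251.3 - 374.7 - 221.8 = -345.2
Current account = (-1450.5) + 818.5 + (-897.2) + (-345.2) = -1874.4
(Excluded from the current account — financial account: foreign purchases of domestic corporate bonds 2064.7, inward foreign direct investment in the manufacturing sector 1467.6; capital account: debt forgiveness received from foreign official creditors 288.9, sale of embassy land to a foreign government 75.0.)

-1874.4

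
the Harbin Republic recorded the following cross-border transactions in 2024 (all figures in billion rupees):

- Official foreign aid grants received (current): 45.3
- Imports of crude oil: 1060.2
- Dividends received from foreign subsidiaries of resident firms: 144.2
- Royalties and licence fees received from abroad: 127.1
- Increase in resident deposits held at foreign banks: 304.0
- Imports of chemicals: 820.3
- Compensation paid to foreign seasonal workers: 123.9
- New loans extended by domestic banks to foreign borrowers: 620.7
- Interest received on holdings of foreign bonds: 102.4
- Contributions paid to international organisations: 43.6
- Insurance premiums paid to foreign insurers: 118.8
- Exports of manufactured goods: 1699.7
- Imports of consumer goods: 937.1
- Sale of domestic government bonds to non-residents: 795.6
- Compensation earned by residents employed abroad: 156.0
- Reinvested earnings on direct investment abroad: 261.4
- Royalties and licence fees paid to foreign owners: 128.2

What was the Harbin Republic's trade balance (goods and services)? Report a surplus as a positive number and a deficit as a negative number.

Goods: -937.1 - 820.3 + 1699.7 - 1060.2 = -1117.9
Services: 127.1 - 118.8 - 128.2 = -119.9
Trade balance = -1117.9 + (-119.9) = -1237.8
(Excluded from the trade balance — secondary income: official foreign aid grants received (current) 45.3, contributions paid to international organisations 43.6; primary income: dividends received from foreign subsidiaries of resident firms 144.2, compensation paid to foreign seasonal workers 123.9, interest received on holdings of foreign bonds 102.4, compensation earned by residents employed abroad 156.0, reinvested earnings on direct investment abroad 261.4; financial account: increase in resident deposits held at foreign banks 304.0, new loans extended by domestic banks to foreign borrowers 620.7, sale of domestic government bonds to non-residents 795.6.)

-1237.8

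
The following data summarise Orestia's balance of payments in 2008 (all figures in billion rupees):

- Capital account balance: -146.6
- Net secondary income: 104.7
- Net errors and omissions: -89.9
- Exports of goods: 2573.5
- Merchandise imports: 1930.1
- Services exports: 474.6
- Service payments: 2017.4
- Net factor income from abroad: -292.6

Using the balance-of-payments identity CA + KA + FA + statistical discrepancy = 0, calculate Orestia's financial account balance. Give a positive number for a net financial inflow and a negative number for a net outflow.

Goods balance = 2573.5 - 1930.1 = 643.4
Services balance = 474.6 - 2017.4 = -1542.8
Trade balance (goods + services) = 643.4 + (-1542.8) = -899.4
Net primary income = -292.6
Net secondary income = 104.7
Current account = -899.4 + (-292.6) + 104.7 = -1087.3
Financial account = -(-1087.3 + (-146.6) + (-89.9)) = 1323.8

1323.8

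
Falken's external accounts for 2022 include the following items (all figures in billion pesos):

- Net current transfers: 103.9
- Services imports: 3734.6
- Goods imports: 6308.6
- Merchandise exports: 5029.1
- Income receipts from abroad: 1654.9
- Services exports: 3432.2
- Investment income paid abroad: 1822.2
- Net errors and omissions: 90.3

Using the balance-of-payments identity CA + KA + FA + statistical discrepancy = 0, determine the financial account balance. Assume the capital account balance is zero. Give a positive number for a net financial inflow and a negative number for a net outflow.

Goods balance = 5029.1 - 6308.6 = -1279.5
Services balance = 3432.2 - 3734.6 = -302.4
Trade balance (goods + services) = -1279.5 + (-302.4) = -1581.9
Net primary income = 1654.9 - 1822.2 = -167.3
Net secondary income = 103.9
Current account = -1581.9 + (-167.3) + 103.9 = -1645.3
Financial account = -(-1645.3 + 90.3) = 1555.0

1555.0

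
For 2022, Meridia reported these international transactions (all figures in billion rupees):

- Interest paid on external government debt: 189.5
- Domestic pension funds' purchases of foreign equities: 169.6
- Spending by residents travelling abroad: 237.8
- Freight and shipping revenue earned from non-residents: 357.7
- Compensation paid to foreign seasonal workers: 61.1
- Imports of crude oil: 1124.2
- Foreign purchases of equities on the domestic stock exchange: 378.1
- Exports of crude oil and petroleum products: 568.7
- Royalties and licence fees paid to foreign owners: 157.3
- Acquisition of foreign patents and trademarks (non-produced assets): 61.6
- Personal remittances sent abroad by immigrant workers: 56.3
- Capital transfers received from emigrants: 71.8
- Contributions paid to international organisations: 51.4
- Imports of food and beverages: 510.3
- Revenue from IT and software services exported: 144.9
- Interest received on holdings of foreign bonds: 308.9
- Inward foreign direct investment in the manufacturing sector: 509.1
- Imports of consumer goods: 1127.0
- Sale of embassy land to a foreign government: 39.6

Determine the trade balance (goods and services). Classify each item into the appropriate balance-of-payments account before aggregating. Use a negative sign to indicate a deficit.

-2085.3

Goods: -1127.0 - 1124.2 + 568.7 - 510.3 = -2192.8
Services: -157.3 - 237.8 + 357.7 + 144.9 = 107.5
Trade balance = -2192.8 + 107.5 = -2085.3
(Excluded from the trade balance — primary income: interest paid on external government debt 189.5, compensation paid to foreign seasonal workers 61.1, interest received on holdings of foreign bonds 308.9; financial account: domestic pension funds' purchases of foreign equities 169.6, foreign purchases of equities on the domestic stock exchange 378.1, inward foreign direct investment in the manufacturing sector 509.1; capital account: acquisition of foreign patents and trademarks (non-produced assets) 61.6, capital transfers received from emigrants 71.8, sale of embassy land to a foreign government 39.6; secondary income: personal remittances sent abroad by immigrant workers 56.3, contributions paid to international organisations 51.4.)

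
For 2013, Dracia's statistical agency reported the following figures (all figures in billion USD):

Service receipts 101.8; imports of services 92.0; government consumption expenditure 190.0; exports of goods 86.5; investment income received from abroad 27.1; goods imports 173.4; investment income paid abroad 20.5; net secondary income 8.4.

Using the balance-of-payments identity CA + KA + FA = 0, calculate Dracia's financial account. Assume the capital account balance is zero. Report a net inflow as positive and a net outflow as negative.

Goods balance = 86.5 - 173.4 = -86.9
Services balance = 101.8 - 92.0 = 9.8
Trade balance (goods + services) = -86.9 + 9.8 = -77.1
Net primary income = 27.1 - 20.5 = 6.6
Net secondary income = 8.4
Current account = -77.1 + 6.6 + 8.4 = -62.1
Financial account = -(-62.1) = 62.1

62.1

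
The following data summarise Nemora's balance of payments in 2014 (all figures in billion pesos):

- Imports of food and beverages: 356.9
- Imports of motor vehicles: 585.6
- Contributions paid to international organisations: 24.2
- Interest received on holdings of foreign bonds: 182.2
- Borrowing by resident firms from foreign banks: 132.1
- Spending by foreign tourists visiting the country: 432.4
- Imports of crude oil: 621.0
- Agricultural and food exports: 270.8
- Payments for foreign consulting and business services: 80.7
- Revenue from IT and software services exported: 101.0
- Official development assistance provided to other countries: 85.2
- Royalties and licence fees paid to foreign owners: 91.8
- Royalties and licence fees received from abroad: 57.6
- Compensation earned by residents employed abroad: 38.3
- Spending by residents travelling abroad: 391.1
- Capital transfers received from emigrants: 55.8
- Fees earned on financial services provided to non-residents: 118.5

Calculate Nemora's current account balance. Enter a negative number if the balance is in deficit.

Goods: -621.0 - 356.9 + 270.8 - 585.6 = -1292.7
Services: -80.7 + 101.0 - 391.1 + 432.4 - 91.8 + 118.5 + 57.6 = 145.9
Primary income: 182.2 + 38.3 = 220.5
Secondary income: -85.2 - 24.2 = -109.4
Current account = (-1292.7) + 145.9 + 220.5 + (-109.4) = -1035.7
(Excluded from the current account — financial account: borrowing by resident firms from foreign banks 132.1; capital account: capital transfers received from emigrants 55.8.)

-1035.7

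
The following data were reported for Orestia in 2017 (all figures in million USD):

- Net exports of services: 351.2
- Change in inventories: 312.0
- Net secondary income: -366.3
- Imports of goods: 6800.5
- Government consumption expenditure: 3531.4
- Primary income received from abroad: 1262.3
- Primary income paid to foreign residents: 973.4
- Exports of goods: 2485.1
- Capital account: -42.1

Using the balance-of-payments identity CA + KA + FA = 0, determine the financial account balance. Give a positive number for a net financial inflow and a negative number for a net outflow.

Goods balance = 2485.1 - 6800.5 = -4315.4
Services balance = 351.2
Trade balance (goods + services) = -4315.4 + 351.2 = -3964.2
Net primary income = 1262.3 - 973.4 = 288.9
Net secondary income = -366.3
Current account = -3964.2 + 288.9 + (-366.3) = -4041.6
Financial account = -(-4041.6 + (-42.1)) = 4083.7

4083.7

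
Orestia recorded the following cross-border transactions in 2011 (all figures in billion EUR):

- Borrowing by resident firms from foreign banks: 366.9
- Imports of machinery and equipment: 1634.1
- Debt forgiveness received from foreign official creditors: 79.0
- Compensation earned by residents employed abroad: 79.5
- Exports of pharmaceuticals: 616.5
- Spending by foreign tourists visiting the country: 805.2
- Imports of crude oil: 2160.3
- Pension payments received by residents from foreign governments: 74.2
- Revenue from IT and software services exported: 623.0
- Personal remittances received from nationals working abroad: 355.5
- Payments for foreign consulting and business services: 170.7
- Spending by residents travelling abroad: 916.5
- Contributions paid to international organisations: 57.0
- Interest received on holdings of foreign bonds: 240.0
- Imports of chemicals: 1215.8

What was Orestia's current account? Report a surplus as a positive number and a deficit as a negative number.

-3360.5

Goods: -1634.1 + 616.5 - 2160.3 - 1215.8 = -4393.7
Services: 623.0 - 916.5 + 805.2 - 170.7 = 341.0
Primary income: 79.5 + 240.0 = 319.5
Secondary income: 74.2 + 355.5 - 57.0 = 372.7
Current account = (-4393.7) + 341.0 + 319.5 + 372.7 = -3360.5
(Excluded from the current account — financial account: borrowing by resident firms from foreign banks 366.9; capital account: debt forgiveness received from foreign official creditors 79.0.)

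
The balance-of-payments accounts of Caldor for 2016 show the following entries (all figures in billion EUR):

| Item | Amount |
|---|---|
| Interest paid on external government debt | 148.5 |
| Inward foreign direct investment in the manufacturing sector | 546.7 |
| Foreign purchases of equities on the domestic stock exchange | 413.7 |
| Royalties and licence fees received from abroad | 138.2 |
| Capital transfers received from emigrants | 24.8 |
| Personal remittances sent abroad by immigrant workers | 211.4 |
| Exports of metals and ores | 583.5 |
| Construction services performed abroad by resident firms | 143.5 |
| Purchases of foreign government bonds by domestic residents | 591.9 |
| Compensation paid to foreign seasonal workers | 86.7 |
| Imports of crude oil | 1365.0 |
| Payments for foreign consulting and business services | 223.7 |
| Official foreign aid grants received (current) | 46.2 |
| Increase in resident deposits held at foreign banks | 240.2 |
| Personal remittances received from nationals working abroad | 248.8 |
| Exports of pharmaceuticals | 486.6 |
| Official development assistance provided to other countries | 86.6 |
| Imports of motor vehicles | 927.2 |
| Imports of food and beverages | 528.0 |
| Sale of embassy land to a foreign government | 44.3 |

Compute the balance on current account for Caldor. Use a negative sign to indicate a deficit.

-1930.3

Goods: -528.0 - 927.2 - 1365.0 + 583.5 + 486.6 = -1750.1
Services: 138.2 - 223.7 + 143.5 = 58.0
Primary income: -148.5 - 86.7 = -235.2
Secondary income: 248.8 - 211.4 - 86.6 + 46.2 = -3.0
Current account = (-1750.1) + 58.0 + (-235.2) + (-3.0) = -1930.3
(Excluded from the current account — financial account: inward foreign direct investment in the manufacturing sector 546.7, foreign purchases of equities on the domestic stock exchange 413.7, purchases of foreign government bonds by domestic residents 591.9, increase in resident deposits held at foreign banks 240.2; capital account: capital transfers received from emigrants 24.8, sale of embassy land to a foreign government 44.3.)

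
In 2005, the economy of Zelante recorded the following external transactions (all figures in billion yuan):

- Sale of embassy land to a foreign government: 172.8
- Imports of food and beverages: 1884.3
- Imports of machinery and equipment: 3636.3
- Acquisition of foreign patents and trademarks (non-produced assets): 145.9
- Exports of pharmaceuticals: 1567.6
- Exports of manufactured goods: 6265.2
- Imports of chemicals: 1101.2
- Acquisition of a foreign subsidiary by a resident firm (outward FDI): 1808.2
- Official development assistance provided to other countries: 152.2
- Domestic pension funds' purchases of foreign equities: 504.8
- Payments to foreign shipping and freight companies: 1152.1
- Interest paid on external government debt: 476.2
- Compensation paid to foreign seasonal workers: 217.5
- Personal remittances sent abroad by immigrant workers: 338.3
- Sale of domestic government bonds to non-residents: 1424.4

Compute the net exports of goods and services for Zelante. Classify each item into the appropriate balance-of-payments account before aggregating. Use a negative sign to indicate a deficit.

Goods: 1567.6 - 1101.2 - 1884.3 - 3636.3 + 6265.2 = 1211.0
Services: -1152.1
Trade balance = 1211.0 + (-1152.1) = 58.9
(Excluded from the trade balance — capital account: sale of embassy land to a foreign government 172.8, acquisition of foreign patents and trademarks (non-produced assets) 145.9; financial account: acquisition of a foreign subsidiary by a resident firm (outward FDI) 1808.2, domestic pension funds' purchases of foreign equities 504.8, sale of domestic government bonds to non-residents 1424.4; secondary income: official development assistance provided to other countries 152.2, personal remittances sent abroad by immigrant workers 338.3; primary income: interest paid on external government debt 476.2, compensation paid to foreign seasonal workers 217.5.)

58.9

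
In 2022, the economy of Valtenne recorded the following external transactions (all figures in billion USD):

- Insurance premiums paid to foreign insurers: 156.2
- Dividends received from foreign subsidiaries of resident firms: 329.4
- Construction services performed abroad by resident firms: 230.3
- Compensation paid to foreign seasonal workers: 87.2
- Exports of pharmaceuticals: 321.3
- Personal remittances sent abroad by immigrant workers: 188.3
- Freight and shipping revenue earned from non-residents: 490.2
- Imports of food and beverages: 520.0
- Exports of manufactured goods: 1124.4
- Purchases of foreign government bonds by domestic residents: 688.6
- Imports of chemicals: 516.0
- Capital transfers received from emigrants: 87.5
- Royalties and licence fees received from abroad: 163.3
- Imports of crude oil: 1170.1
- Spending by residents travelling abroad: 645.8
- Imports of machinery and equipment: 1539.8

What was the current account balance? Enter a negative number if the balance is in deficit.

Goods: -520.0 - 1170.1 + 1124.4 - 1539.8 + 321.3 - 516.0 = -2300.2
Services: -156.2 + 230.3 + 490.2 + 163.3 - 645.8 = 81.8
Primary income: 329.4 - 87.2 = 242.2
Secondary income: -188.3
Current account = (-2300.2) + 81.8 + 242.2 + (-188.3) = -2164.5
(Excluded from the current account — financial account: purchases of foreign government bonds by domestic residents 688.6; capital account: capital transfers received from emigrants 87.5.)

-2164.5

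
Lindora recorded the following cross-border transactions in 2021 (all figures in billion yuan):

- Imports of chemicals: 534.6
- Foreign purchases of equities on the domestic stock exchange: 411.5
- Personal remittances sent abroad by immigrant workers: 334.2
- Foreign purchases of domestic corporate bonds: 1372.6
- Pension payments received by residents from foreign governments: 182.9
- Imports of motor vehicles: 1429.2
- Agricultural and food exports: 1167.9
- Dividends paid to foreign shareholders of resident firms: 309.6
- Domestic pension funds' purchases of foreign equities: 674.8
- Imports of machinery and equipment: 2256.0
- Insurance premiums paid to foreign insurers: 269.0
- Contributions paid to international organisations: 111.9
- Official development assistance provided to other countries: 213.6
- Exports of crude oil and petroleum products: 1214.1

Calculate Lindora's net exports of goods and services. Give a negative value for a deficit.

-2106.8

Goods: 1214.1 + 1167.9 - 1429.2 - 534.6 - 2256.0 = -1837.8
Services: -269.0
Trade balance = -1837.8 + (-269.0) = -2106.8
(Excluded from the trade balance — financial account: foreign purchases of equities on the domestic stock exchange 411.5, foreign purchases of domestic corporate bonds 1372.6, domestic pension funds' purchases of foreign equities 674.8; secondary income: personal remittances sent abroad by immigrant workers 334.2, pension payments received by residents from foreign governments 182.9, contributions paid to international organisations 111.9, official development assistance provided to other countries 213.6; primary income: dividends paid to foreign shareholders of resident firms 309.6.)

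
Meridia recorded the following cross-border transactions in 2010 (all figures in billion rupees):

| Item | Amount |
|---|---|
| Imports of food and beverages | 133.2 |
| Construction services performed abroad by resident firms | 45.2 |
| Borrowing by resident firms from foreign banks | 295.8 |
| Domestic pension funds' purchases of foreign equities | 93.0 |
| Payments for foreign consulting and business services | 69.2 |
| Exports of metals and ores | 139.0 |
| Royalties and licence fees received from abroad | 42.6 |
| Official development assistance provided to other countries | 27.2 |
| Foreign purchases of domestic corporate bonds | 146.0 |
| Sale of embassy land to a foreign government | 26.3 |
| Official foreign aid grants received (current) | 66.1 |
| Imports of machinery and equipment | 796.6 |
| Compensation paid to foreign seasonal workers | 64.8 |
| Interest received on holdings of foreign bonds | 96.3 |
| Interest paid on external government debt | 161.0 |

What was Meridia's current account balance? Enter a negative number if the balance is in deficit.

Goods: -796.6 - 133.2 + 139.0 = -790.8
Services: 45.2 - 69.2 + 42.6 = 18.6
Primary income: -64.8 + 96.3 - 161.0 = -129.5
Secondary income: 66.1 - 27.2 = 38.9
Current account = (-790.8) + 18.6 + (-129.5) + 38.9 = -862.8
(Excluded from the current account — financial account: borrowing by resident firms from foreign banks 295.8, domestic pension funds' purchases of foreign equities 93.0, foreign purchases of domestic corporate bonds 146.0; capital account: sale of embassy land to a foreign government 26.3.)

-862.8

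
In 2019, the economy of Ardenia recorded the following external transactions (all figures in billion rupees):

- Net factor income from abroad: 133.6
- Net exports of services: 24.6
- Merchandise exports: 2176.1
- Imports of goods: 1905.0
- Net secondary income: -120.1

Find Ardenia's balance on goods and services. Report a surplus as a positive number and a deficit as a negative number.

Goods balance = 2176.1 - 1905.0 = 271.1
Services balance = 24.6
Trade balance (goods + services) = 271.1 + 24.6 = 295.7

295.7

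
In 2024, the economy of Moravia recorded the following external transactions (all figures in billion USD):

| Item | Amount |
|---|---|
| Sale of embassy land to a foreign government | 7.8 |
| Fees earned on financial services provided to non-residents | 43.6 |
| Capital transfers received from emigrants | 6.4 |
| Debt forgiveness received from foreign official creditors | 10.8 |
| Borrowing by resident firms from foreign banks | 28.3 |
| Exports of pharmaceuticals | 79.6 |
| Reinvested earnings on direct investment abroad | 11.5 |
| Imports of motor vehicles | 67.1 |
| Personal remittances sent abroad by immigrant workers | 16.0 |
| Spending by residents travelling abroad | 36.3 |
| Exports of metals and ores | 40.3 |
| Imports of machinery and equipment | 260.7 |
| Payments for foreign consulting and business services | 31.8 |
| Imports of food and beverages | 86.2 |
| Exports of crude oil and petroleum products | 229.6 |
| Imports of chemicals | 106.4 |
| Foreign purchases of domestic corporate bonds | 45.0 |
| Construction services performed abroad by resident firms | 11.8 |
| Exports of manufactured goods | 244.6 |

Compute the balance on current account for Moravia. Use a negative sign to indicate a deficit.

56.5

Goods: -67.1 - 260.7 - 106.4 + 40.3 + 79.6 + 229.6 + 244.6 - 86.2 = 73.7
Services: 11.8 - 31.8 - 36.3 + 43.6 = -12.7
Primary income: 11.5
Secondary income: -16.0
Current account = 73.7 + (-12.7) + 11.5 + (-16.0) = 56.5
(Excluded from the current account — capital account: sale of embassy land to a foreign government 7.8, capital transfers received from emigrants 6.4, debt forgiveness received from foreign official creditors 10.8; financial account: borrowing by resident firms from foreign banks 28.3, foreign purchases of domestic corporate bonds 45.0.)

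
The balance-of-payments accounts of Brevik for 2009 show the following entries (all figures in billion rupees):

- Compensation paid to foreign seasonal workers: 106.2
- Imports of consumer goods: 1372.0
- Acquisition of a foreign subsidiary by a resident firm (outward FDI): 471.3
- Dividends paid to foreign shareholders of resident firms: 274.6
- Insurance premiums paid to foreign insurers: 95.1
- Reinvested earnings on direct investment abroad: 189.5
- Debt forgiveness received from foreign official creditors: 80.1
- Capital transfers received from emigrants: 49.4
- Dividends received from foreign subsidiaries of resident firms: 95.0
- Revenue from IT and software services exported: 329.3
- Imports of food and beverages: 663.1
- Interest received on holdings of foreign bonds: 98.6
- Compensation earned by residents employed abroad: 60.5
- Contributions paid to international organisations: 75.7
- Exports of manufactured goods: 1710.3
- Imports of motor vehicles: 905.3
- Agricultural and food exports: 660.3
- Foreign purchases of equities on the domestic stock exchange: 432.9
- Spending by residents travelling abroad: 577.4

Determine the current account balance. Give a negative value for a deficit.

Goods: -663.1 - 905.3 + 1710.3 - 1372.0 + 660.3 = -569.8
Services: -95.1 + 329.3 - 577.4 = -343.2
Primary income: 98.6 - 274.6 + 60.5 - 106.2 + 189.5 + 95.0 = 62.8
Secondary income: -75.7
Current account = (-569.8) + (-343.2) + 62.8 + (-75.7) = -925.9
(Excluded from the current account — financial account: acquisition of a foreign subsidiary by a resident firm (outward FDI) 471.3, foreign purchases of equities on the domestic stock exchange 432.9; capital account: debt forgiveness received from foreign official creditors 80.1, capital transfers received from emigrants 49.4.)

-925.9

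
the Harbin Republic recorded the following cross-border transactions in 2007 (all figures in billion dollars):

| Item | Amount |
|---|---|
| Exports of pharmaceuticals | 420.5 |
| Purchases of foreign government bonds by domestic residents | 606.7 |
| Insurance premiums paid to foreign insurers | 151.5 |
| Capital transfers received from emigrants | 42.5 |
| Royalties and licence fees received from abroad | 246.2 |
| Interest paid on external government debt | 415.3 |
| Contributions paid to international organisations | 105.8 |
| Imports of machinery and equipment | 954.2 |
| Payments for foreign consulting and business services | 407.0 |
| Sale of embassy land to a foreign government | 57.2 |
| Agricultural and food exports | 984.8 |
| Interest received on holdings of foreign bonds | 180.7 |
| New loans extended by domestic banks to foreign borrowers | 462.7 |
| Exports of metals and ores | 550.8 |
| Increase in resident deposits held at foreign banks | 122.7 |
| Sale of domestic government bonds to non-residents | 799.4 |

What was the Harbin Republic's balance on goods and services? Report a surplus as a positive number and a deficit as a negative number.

Goods: -954.2 + 550.8 + 420.5 + 984.8 = 1001.9
Services: -151.5 - 407.0 + 246.2 = -312.3
Trade balance = 1001.9 + (-312.3) = 689.6
(Excluded from the trade balance — financial account: purchases of foreign government bonds by domestic residents 606.7, new loans extended by domestic banks to foreign borrowers 462.7, increase in resident deposits held at foreign banks 122.7, sale of domestic government bonds to non-residents 799.4; capital account: capital transfers received from emigrants 42.5, sale of embassy land to a foreign government 57.2; primary income: interest paid on external government debt 415.3, interest received on holdings of foreign bonds 180.7; secondary income: contributions paid to international organisations 105.8.)

689.6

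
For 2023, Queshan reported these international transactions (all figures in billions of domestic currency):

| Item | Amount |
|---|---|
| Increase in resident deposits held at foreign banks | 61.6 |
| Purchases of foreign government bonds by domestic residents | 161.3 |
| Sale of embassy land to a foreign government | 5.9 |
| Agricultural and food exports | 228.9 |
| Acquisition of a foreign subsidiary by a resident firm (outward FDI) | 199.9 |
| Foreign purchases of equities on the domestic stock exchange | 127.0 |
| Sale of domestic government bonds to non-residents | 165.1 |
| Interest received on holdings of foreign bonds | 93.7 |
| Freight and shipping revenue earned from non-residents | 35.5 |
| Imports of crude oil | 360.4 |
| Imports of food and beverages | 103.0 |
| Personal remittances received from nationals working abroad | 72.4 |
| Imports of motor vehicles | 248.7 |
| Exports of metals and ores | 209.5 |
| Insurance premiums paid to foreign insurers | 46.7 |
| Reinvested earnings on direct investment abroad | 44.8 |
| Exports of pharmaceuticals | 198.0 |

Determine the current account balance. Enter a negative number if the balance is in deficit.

124.0

Goods: -248.7 - 360.4 + 228.9 + 209.5 + 198.0 - 103.0 = -75.7
Services: -46.7 + 35.5 = -11.2
Primary income: 44.8 + 93.7 = 138.5
Secondary income: 72.4
Current account = (-75.7) + (-11.2) + 138.5 + 72.4 = 124.0
(Excluded from the current account — financial account: increase in resident deposits held at foreign banks 61.6, purchases of foreign government bonds by domestic residents 161.3, acquisition of a foreign subsidiary by a resident firm (outward FDI) 199.9, foreign purchases of equities on the domestic stock exchange 127.0, sale of domestic government bonds to non-residents 165.1; capital account: sale of embassy land to a foreign government 5.9.)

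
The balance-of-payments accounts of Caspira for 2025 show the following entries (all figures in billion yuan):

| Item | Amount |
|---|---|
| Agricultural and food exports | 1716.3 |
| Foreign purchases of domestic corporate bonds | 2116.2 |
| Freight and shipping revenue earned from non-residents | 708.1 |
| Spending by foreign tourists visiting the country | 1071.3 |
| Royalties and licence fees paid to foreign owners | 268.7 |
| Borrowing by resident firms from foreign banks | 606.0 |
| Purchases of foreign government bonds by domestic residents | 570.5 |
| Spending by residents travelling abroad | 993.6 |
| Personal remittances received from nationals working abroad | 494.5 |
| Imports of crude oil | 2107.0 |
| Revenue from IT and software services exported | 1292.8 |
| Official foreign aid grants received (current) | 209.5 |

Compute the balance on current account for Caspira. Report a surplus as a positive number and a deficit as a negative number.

Goods: 1716.3 - 2107.0 = -390.7
Services: -993.6 + 1292.8 - 268.7 + 1071.3 + 708.1 = 1809.9
Secondary income: 209.5 + 494.5 = 704.0
Current account = (-390.7) + 1809.9 + 704.0 = 2123.2
(Excluded from the current account — financial account: foreign purchases of domestic corporate bonds 2116.2, borrowing by resident firms from foreign banks 606.0, purchases of foreign government bonds by domestic residents 570.5.)

2123.2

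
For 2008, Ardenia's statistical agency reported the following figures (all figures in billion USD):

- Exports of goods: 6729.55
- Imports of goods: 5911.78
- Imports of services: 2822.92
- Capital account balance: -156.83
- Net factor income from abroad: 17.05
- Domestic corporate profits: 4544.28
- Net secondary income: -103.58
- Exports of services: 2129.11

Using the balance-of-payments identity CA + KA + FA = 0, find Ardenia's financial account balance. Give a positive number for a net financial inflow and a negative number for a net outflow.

Goods balance = 6729.55 - 5911.78 = 817.77
Services balance = 2129.11 - 2822.92 = -693.81
Trade balance (goods + services) = 817.77 + (-693.81) = 123.96
Net primary income = 17.05
Net secondary income = -103.58
Current account = 123.96 + 17.05 + (-103.58) = 37.43
Financial account = -(37.43 + (-156.83)) = 119.40

119.40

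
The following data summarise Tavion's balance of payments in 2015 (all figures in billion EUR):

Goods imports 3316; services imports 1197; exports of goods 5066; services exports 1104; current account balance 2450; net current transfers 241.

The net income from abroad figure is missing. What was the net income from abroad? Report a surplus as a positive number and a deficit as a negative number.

552

Current account = goods balance + services balance + net primary income + net secondary income
Sum of the known components = 1898
Net income from abroad = CA - (known components) = 2450 - 1898 = 552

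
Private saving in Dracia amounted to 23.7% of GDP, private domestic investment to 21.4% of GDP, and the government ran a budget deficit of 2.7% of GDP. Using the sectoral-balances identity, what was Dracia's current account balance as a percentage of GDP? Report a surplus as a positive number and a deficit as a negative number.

By the sectoral-balances identity, CA = (S_private - I) + (T - G).
Private balance = 23.7 - 21.4 = 2.3
Government balance (T - G) = -2.7
CA = 2.3 + (-2.7) = -0.4

-0.4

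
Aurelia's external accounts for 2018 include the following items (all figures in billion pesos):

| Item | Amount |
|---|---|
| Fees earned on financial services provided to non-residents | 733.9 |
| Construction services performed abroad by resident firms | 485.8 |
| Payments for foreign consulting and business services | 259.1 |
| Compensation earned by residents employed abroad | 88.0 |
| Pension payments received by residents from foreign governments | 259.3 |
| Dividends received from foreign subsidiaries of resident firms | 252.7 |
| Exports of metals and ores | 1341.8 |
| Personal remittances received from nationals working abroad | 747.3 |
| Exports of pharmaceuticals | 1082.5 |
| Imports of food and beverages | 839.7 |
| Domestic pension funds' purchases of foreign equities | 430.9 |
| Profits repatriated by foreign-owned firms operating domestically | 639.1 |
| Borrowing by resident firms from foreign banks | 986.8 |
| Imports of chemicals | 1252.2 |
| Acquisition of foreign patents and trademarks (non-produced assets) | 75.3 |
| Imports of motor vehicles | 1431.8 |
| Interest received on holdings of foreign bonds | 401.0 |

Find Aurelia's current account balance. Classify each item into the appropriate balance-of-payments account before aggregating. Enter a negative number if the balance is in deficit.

Goods: -1252.2 - 1431.8 - 839.7 + 1082.5 + 1341.8 = -1099.4
Services: -259.1 + 733.9 + 485.8 = 960.6
Primary income: 88.0 + 401.0 - 639.1 + 252.7 = 102.6
Secondary income: 259.3 + 747.3 = 1006.6
Current account = (-1099.4) + 960.6 + 102.6 + 1006.6 = 970.4
(Excluded from the current account — financial account: domestic pension funds' purchases of foreign equities 430.9, borrowing by resident firms from foreign banks 986.8; capital account: acquisition of foreign patents and trademarks (non-produced assets) 75.3.)

970.4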